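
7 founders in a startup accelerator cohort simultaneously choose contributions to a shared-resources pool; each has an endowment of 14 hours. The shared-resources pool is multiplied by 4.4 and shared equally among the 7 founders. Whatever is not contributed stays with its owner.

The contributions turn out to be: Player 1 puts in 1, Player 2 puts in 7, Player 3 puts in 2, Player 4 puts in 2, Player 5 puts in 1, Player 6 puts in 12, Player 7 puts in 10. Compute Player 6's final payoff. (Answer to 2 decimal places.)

24.00 hours

Total contributed: 1 + 7 + 2 + 2 + 1 + 12 + 10 = 35.
Each receives 4.4 × 35 / 7 = 22.00 from the shared-resources pool.
Player 6 keeps 14 − 12 = 2, so Player 6's payoff is 2 + 22.00 = 24.00.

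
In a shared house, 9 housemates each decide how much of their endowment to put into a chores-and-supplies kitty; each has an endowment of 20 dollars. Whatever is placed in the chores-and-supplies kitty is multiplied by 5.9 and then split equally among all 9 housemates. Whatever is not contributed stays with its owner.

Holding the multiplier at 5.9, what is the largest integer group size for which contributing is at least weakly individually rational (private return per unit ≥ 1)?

5

Private return per unit is 5.9/(group size), which is ≥ 1 whenever the group size is ≤ 5.9.
The largest such integer is 5.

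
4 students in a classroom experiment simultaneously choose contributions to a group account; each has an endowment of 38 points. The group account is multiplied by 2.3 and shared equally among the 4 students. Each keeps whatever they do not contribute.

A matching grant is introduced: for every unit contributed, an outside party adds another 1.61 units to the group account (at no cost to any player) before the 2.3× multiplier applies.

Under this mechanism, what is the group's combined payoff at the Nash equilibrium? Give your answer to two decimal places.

912.46 points

Under the mechanism each unit contributed yields 2.3 × 2.61 / 4 = 1.5008 back to its contributor per unit of net cost, which exceeds 1, making full contribution the dominant choice for everyone.
So the Nash equilibrium is full contribution by all 4; the group earns 2.3 × 2.61 × 152 = 912.46.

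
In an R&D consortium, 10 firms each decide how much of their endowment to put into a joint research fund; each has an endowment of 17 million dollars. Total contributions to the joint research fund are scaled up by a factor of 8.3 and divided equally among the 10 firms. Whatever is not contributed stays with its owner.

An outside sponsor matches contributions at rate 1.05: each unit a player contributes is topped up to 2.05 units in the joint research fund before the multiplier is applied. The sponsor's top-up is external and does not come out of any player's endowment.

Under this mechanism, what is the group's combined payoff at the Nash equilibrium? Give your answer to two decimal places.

The effective private return per unit is now 8.3 × 2.05 / 10 = 1.7015 > 1, so every player's dominant strategy flips to full contribution.
So the Nash equilibrium is full contribution by all 10; the group earns 8.3 × 2.05 × 170 = 2892.55.

2892.55 million dollars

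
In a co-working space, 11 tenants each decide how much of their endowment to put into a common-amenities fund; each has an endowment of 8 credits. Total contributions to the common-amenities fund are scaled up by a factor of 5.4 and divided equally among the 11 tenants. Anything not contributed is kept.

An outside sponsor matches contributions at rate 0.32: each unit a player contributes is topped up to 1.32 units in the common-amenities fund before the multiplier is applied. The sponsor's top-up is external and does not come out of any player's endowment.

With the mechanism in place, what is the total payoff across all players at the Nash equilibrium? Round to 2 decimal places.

88.00 credits

With the mechanism, a contributed unit returns 5.4 × 1.32 / 11 = 0.6480 per unit of net cost — still below 1 — so contributing 0 remains dominant for every player.
Everyone keeps their endowment and the group total is 11 × 8 = 88.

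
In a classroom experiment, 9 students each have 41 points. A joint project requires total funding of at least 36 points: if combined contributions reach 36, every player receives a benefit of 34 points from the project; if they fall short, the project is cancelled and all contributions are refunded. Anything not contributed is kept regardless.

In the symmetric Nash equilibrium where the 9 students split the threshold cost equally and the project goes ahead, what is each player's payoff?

71 points

Equal share of the threshold: 36/9 = 4.
At this profile no one gains by cutting their contribution: any cut drops the total below 36, the project is cancelled, contributions are refunded, and the deviator ends with 41, which is less than 41 − 4 + 34 = 71. Contributing more than 4 just wastes the excess. So contributing exactly 4 is a best response.
Each player's payoff: 41 − 4 + 34 = 71.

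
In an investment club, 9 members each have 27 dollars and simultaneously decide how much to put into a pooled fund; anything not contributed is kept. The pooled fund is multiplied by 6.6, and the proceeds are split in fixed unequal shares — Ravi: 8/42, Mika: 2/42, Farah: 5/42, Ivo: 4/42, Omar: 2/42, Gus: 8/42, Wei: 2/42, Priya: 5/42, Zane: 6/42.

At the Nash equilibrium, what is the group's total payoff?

Player j's private return per contributed unit is 6.6 × (j's share). Contributing is weakly dominant for j when that share is at least 1/6.6 = 0.1515, and contributing 0 is dominant otherwise.
Ravi and Gus are above the threshold, contributing 27 each; the remaining 7 contribute 0. Total contributed: 54.
The pooled fund pays out 6.6 × 54 = 356.40 in total (split across the unequal shares, but the aggregate is all that matters for the group sum).
The 7 free-riders keep 27 each, adding 189. Group total = 189 + 356.40 = 545.40.

545.40 dollars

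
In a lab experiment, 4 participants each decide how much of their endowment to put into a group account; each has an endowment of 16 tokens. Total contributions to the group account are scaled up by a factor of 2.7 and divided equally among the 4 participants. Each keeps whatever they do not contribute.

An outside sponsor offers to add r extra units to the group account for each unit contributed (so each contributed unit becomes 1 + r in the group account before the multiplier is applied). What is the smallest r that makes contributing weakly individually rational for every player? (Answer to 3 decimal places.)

With matching at rate r, one contributed unit becomes (1 + r) in the group account and returns 2.7 × (1 + r) / 4 to the contributor.
Setting this equal to 1: 1 + r = 4/2.7 = 1.4815.
So the minimum matching rate is r = 1.4815 − 1 = 0.481.

0.481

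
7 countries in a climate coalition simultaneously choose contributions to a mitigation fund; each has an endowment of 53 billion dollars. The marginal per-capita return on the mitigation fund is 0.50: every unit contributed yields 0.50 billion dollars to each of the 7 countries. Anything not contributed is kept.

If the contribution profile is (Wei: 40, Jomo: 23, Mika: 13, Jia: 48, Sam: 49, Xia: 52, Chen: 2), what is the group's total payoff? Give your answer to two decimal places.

938.50 billion dollars

Total contributed: 40 + 23 + 13 + 48 + 49 + 52 + 2 = 227; total kept: 7 × 53 − 227 = 144.
The mitigation fund pays out 0.50 × 7 × 227 = 794.50 in aggregate.
Group total = 144 + 794.50 = 938.50.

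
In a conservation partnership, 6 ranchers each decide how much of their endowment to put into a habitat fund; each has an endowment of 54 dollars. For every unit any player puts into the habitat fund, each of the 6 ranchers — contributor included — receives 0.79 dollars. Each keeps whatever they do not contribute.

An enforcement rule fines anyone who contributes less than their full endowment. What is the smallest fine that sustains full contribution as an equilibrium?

11.34 dollars

Given the others contribute fully, the best deviation is to contribute 0 (any partial contribution still incurs the fine and gives up units whose private return 0.79 is below 1).
Deviating from 54 to 0 saves 54 dollars but forfeits the deviator's share of the drop in the habitat fund: 0.79 × 54 = 42.66.
So the deviation gain is 54 − 42.66 = 11.34, and the fine must be at least 11.34 dollars to wipe it out.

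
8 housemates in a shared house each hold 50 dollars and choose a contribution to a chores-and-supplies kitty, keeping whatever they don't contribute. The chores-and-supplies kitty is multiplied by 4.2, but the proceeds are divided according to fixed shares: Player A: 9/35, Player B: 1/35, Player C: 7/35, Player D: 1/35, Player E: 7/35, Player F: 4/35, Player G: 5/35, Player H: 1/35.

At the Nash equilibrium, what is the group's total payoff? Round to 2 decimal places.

Each unit j contributes comes back to j as 4.2 × (j's share), so j prefers to contribute only if that share exceeds 1/4.2 = 0.2381; otherwise keeping the unit dominates.
Player A alone (share 9/35) is above the threshold, contributing 50; the remaining 7 contribute 0. Total contributed: 50.
The chores-and-supplies kitty pays out 4.2 × 50 = 210.00 in total (split across the unequal shares, but the aggregate is all that matters for the group sum).
The 7 free-riders keep 50 each, adding 350. Group total = 350 + 210.00 = 560.00.

560.00 dollars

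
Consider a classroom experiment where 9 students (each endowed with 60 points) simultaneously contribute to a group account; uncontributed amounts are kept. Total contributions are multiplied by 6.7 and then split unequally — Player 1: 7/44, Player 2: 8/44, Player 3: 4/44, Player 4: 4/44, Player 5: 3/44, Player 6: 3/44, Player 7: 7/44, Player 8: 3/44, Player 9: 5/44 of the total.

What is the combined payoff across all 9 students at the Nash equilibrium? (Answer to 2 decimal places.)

1566.00 points

For player j, contributing a unit is worthwhile iff 6.7 × (j's share) ≥ 1, i.e. iff j's share is at least 0.1493.
Player 1, Player 2 and Player 7 clear that bar, contributing 60 each; the remaining 6 contribute 0. Total contributed: 180.
The group account pays out 6.7 × 180 = 1206.00 in total (split across the unequal shares, but the aggregate is all that matters for the group sum).
The 6 free-riders keep 60 each, adding 360. Group total = 360 + 1206.00 = 1566.00.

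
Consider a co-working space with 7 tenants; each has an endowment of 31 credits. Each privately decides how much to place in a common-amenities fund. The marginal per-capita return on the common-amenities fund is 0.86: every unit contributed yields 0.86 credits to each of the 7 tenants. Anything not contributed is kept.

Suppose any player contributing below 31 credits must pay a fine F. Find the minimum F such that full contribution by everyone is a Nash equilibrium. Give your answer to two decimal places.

Given the others contribute fully, the best deviation is to contribute 0 (any partial contribution still incurs the fine and gives up units whose private return 0.86 is below 1).
Deviating from 31 to 0 saves 31 credits but forfeits the deviator's share of the drop in the common-amenities fund: 0.86 × 31 = 26.66.
So the deviation gain is 31 − 26.66 = 4.34, and the fine must be at least 4.34 credits to wipe it out.

4.34 credits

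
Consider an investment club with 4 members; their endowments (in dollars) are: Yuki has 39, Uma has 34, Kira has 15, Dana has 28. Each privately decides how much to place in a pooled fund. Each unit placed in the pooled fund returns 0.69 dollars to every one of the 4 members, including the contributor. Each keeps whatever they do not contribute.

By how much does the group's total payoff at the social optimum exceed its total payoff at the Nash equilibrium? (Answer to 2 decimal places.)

The private return per contributed unit is 0.69 < 1 for everyone, so the Nash equilibrium is zero contribution and the group total is Σ E_j = 39 + 34 + 15 + 28 = 116.
Each contributed unit returns 2.760 to the group, so the social optimum is full contribution by everyone: group total = 2.760 × 116 = 320.16.
Efficiency loss = (2.760 − 1) × 116 = 204.16.

204.16 dollars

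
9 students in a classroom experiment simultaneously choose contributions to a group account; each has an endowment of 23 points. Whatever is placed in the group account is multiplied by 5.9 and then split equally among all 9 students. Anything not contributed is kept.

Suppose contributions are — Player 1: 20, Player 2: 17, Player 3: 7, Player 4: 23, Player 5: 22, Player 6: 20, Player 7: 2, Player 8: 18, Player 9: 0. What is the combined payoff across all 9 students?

Total contributed: 20 + 17 + 7 + 23 + 22 + 20 + 2 + 18 + 0 = 129; total kept: 9 × 23 − 129 = 78.
The group account pays out 5.9 × 129 = 761.10 in aggregate.
Group total = 78 + 761.10 = 839.10.

839.10 points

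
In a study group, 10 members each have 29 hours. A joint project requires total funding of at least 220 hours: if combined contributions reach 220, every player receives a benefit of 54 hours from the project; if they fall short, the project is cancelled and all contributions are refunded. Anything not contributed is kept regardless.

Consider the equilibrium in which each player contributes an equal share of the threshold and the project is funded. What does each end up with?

Equal share of the threshold: 220/10 = 22.
At this profile no one gains by cutting their contribution: any cut drops the total below 220, the project is cancelled, contributions are refunded, and the deviator ends with 29, which is less than 29 − 22 + 54 = 61. Contributing more than 22 just wastes the excess. So contributing exactly 22 is a best response.
Each player's payoff: 29 − 22 + 54 = 61.

61 hours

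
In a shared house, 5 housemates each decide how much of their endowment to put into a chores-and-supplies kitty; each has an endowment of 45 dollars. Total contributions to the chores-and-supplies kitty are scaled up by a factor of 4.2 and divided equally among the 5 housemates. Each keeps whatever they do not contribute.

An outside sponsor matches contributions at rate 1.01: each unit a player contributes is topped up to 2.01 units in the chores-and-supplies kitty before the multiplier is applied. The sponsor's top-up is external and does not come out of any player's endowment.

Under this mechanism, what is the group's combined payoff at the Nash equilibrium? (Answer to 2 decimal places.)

With the mechanism, a contributed unit returns 4.2 × 2.01 / 5 = 1.6884 per unit of net cost to the contributor — now above 1 — so contributing fully is weakly dominant for every player.
At the Nash equilibrium everyone contributes 45. Group total payoff = 4.2 × 2.01 × 225 = 1899.45.

1899.45 dollars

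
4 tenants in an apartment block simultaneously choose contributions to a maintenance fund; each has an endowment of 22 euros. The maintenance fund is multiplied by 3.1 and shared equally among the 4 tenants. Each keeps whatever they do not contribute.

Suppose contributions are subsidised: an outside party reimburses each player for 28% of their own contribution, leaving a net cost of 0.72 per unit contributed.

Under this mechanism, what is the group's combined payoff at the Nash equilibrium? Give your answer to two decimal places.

297.44 euros

Under the mechanism each unit contributed yields (3.1/4) / 0.72 = 1.0764 back to its contributor per unit of net cost, which exceeds 1, making full contribution the dominant choice for everyone.
So the Nash equilibrium is full contribution by all 4; the group earns 4 × (22 × 0.28 + 3.1 × 22) = 297.44.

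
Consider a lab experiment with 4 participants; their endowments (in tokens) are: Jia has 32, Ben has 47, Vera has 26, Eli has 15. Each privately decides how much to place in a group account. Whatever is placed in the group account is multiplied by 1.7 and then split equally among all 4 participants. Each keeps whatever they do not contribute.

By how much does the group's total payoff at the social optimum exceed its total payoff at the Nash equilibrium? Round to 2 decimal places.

84.00 tokens

The private return per contributed unit is 1.7/4 = 0.4250 < 1 for every player regardless of endowment, so the Nash equilibrium is zero contribution and the group total is Σ E_j = 32 + 47 + 26 + 15 = 120.
Each contributed unit returns 1.700 to the group, so the social optimum is full contribution by everyone: group total = 1.700 × 120 = 204.00.
Efficiency loss = (1.700 − 1) × 120 = 84.00.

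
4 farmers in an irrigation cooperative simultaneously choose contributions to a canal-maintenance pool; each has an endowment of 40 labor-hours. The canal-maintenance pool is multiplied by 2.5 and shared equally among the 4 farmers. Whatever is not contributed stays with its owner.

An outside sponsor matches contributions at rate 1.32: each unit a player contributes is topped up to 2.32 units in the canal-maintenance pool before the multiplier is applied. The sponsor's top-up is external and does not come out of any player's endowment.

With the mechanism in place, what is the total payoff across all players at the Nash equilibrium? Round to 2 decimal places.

928.00 labor-hours

With the mechanism, a contributed unit returns 2.5 × 2.32 / 4 = 1.4500 per unit of net cost to the contributor — now above 1 — so contributing fully is weakly dominant for every player.
At the Nash equilibrium everyone contributes 40. Group total payoff = 2.5 × 2.32 × 160 = 928.00.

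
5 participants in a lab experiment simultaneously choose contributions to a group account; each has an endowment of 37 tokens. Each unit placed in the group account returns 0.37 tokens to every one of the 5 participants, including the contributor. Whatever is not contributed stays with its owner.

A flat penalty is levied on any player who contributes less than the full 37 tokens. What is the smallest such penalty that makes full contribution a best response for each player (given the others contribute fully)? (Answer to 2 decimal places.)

23.31 tokens

Given the others contribute fully, the best deviation is to contribute 0 (any partial contribution still incurs the fine and gives up units whose private return 0.37 is below 1).
Deviating from 37 to 0 saves 37 tokens but forfeits the deviator's share of the drop in the group account: 0.37 × 37 = 13.69.
So the deviation gain is 37 − 13.69 = 23.31, and the fine must be at least 23.31 tokens to wipe it out.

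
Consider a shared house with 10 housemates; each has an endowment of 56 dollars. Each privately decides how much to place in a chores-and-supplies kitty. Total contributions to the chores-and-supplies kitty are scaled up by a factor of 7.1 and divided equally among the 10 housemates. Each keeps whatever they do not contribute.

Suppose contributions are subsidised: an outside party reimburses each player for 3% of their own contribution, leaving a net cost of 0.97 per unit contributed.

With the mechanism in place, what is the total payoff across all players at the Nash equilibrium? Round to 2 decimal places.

560.00 dollars

Even with the mechanism, each unit contributed returns only (7.1/10) / 0.97 = 0.7320 per unit of net cost, so contributing nothing is still dominant.
At the Nash equilibrium no one contributes; group total payoff = 10 × 56 = 560.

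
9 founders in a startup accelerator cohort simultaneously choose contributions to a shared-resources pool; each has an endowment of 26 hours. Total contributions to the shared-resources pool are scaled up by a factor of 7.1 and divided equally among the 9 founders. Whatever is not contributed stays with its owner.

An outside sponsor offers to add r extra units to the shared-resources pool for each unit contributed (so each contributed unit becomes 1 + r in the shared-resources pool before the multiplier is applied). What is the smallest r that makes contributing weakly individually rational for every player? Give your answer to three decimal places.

With matching at rate r, one contributed unit becomes (1 + r) in the shared-resources pool and returns 7.1 × (1 + r) / 9 to the contributor.
Setting this equal to 1: 1 + r = 9/7.1 = 1.2676.
So the minimum matching rate is r = 1.2676 − 1 = 0.268.

0.268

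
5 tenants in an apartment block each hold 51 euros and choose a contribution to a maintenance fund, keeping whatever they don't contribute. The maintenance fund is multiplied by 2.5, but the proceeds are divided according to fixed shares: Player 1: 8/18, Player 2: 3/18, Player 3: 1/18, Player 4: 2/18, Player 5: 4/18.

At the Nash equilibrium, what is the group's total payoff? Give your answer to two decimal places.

For player j, contributing a unit is worthwhile iff 2.5 × (j's share) ≥ 1, i.e. iff j's share is at least 0.4000.
Player 1 alone (share 8/18) is above the threshold, contributing 51; the remaining 4 contribute 0. Total contributed: 51.
The maintenance fund pays out 2.5 × 51 = 127.50 in total (split across the unequal shares, but the aggregate is all that matters for the group sum).
The 4 free-riders keep 51 each, adding 204. Group total = 204 + 127.50 = 331.50.

331.50 euros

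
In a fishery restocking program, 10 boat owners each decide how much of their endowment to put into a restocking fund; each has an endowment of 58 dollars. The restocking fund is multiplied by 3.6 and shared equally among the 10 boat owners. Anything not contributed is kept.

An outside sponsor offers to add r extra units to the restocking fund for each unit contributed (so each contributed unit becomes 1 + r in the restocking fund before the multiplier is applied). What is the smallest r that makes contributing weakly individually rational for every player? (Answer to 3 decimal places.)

With matching at rate r, one contributed unit becomes (1 + r) in the restocking fund and returns 3.6 × (1 + r) / 10 to the contributor.
Setting this equal to 1: 1 + r = 10/3.6 = 2.7778.
So the minimum matching rate is r = 2.7778 − 1 = 1.778.

1.778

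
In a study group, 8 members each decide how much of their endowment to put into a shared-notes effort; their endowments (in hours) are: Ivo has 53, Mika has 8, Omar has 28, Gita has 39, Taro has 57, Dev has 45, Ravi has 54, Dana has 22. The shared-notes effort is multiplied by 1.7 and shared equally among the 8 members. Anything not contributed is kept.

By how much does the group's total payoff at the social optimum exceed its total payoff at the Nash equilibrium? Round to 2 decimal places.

214.20 hours

The private return per contributed unit is 1.7/8 = 0.2125 < 1 for every player regardless of endowment, so the Nash equilibrium is zero contribution and the group total is Σ E_j = 53 + 8 + 28 + 39 + 57 + 45 + 54 + 22 = 306.
Each contributed unit returns 1.700 to the group, so the social optimum is full contribution by everyone: group total = 1.700 × 306 = 520.20.
Efficiency loss = (1.700 − 1) × 306 = 214.20.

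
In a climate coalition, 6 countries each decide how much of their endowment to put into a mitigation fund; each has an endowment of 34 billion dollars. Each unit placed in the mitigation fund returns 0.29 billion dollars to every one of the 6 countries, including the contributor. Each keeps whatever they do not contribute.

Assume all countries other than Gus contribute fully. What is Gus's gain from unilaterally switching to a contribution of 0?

24.14 billion dollars

Switching from a contribution of 34 to 0 lets Gus keep an extra 34 billion dollars, but lowers the mitigation fund by 34, which costs Gus their own share of that drop: 0.29 × 34 = 9.86.
Net gain = 34 − 9.86 = 24.14. The private return per contributed unit (0.29) is below 1, so free-riding is indeed the best response regardless of what the others do.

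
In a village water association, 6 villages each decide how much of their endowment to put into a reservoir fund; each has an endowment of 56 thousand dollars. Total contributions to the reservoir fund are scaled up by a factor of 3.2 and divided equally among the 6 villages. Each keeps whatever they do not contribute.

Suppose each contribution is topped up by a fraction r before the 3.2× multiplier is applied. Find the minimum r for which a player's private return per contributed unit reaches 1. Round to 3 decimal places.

With matching at rate r, one contributed unit becomes (1 + r) in the reservoir fund and returns 3.2 × (1 + r) / 6 to the contributor.
Setting this equal to 1: 1 + r = 6/3.2 = 1.8750.
So the minimum matching rate is r = 1.8750 − 1 = 0.875.

0.875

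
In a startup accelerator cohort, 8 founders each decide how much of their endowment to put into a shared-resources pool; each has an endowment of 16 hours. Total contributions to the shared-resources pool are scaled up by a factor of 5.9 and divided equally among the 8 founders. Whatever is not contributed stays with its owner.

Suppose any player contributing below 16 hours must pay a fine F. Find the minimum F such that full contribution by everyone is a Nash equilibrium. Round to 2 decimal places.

Given the others contribute fully, the best deviation is to contribute 0 (any partial contribution still incurs the fine and gives up units whose private return 0.7375 is below 1).
Deviating from 16 to 0 saves 16 hours but forfeits the deviator's share of the drop in the shared-resources pool: 5.9/8 × 16 = 11.80.
So the deviation gain is 16 − 11.80 = 4.20, and the fine must be at least 4.20 hours to wipe it out.

4.20 hours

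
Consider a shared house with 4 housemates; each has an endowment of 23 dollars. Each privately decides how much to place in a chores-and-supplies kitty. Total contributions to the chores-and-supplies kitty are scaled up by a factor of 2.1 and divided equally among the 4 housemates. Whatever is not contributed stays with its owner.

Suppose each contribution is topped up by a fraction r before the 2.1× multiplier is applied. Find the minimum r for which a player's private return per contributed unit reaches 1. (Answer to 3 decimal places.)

With matching at rate r, one contributed unit becomes (1 + r) in the chores-and-supplies kitty and returns 2.1 × (1 + r) / 4 to the contributor.
Setting this equal to 1: 1 + r = 4/2.1 = 1.9048.
So the minimum matching rate is r = 1.9048 − 1 = 0.905.

0.905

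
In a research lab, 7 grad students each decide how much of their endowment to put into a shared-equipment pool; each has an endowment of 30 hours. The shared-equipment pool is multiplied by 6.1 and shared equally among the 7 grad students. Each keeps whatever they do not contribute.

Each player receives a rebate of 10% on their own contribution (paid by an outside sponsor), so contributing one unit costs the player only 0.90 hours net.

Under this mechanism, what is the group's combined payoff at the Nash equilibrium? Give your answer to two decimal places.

210.00 hours

Even with the mechanism, each unit contributed returns only (6.1/7) / 0.90 = 0.9683 per unit of net cost, so contributing nothing is still dominant.
At the Nash equilibrium no one contributes; group total payoff = 7 × 30 = 210.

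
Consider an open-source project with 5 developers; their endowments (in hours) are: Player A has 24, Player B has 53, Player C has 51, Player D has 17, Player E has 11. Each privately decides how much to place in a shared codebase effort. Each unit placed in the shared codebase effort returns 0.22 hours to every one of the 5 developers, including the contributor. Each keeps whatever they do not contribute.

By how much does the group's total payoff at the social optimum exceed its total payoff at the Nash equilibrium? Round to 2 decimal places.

The private return per contributed unit is 0.22 < 1 for everyone, so the Nash equilibrium is zero contribution and the group total is Σ E_j = 24 + 53 + 51 + 17 + 11 = 156.
Each contributed unit returns 1.100 to the group, so the social optimum is full contribution by everyone: group total = 1.100 × 156 = 171.60.
Efficiency loss = (1.100 − 1) × 156 = 15.60.

15.60 hours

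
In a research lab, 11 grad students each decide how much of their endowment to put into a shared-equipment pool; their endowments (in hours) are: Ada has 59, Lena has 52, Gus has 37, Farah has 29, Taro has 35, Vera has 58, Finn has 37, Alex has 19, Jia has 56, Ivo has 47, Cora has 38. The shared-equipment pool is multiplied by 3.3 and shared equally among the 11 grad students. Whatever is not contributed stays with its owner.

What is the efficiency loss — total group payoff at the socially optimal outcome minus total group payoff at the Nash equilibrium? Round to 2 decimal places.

1074.10 hours

The private return per contributed unit is 3.3/11 = 0.3000 < 1 for every player regardless of endowment, so the Nash equilibrium is zero contribution and the group total is Σ E_j = 59 + 52 + 37 + 29 + 35 + 58 + 37 + 19 + 56 + 47 + 38 = 467.
Each contributed unit returns 3.300 to the group, so the social optimum is full contribution by everyone: group total = 3.300 × 467 = 1541.10.
Efficiency loss = (3.300 − 1) × 467 = 1074.10.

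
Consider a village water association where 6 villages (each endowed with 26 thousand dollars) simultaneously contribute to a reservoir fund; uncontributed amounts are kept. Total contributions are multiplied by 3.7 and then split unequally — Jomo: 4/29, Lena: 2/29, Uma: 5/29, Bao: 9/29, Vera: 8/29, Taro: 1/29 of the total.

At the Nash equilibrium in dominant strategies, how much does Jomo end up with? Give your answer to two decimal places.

A player with share s gets back 3.7·s per unit contributed, so full contribution is dominant for anyone with s > 1/3.7 = 0.2703 and zero contribution is dominant for anyone below.
The shares above 0.2703 belong to Bao and Vera, contributing 26 each; the remaining 4 contribute 0. Total contributed: 52.
Jomo keeps 26 and receives 3.7 × 52 × 4/29 = 26.54 from the reservoir fund, for a payoff of 52.54.

52.54 thousand dollars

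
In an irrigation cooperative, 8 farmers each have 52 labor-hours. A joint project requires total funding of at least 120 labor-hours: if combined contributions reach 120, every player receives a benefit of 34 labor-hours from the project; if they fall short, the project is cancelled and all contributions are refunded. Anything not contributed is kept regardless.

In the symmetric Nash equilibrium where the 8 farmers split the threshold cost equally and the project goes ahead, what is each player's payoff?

Equal share of the threshold: 120/8 = 15.
At this profile no one gains by cutting their contribution: any cut drops the total below 120, the project is cancelled, contributions are refunded, and the deviator ends with 52, which is less than 52 − 15 + 34 = 71. Contributing more than 15 just wastes the excess. So contributing exactly 15 is a best response.
Each player's payoff: 52 − 15 + 34 = 71.

71 labor-hours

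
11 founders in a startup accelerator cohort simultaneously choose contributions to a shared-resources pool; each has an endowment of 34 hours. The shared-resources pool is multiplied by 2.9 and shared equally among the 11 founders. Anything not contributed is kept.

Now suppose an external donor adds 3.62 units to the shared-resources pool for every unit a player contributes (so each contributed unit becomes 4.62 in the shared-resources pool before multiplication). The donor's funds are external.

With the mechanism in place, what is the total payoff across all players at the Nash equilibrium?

5010.85 hours

With the mechanism, a contributed unit returns 2.9 × 4.62 / 11 = 1.2180 per unit of net cost to the contributor — now above 1 — so contributing fully is weakly dominant for every player.
So the Nash equilibrium is full contribution by all 11; the group earns 2.9 × 4.62 × 374 = 5010.85.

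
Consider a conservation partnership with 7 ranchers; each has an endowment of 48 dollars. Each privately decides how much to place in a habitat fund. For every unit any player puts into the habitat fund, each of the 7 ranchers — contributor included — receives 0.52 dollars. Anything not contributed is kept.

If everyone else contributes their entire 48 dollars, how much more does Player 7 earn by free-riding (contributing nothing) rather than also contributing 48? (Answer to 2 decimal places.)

Switching from a contribution of 48 to 0 lets Player 7 keep an extra 48 dollars, but lowers the habitat fund by 48, which costs Player 7 their own share of that drop: 0.52 × 48 = 24.96.
Net gain = 48 − 24.96 = 23.04. The private return per contributed unit (0.52) is below 1, so free-riding is indeed the best response regardless of what the others do.

23.04 dollars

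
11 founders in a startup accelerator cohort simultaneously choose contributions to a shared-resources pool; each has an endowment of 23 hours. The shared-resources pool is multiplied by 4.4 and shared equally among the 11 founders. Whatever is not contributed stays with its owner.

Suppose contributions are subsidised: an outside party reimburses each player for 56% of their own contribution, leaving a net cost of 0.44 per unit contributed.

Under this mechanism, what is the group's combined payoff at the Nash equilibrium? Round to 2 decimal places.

253.00 hours

With the mechanism, a contributed unit returns (4.4/11) / 0.44 = 0.9091 per unit of net cost — still below 1 — so contributing 0 remains dominant for every player.
At the Nash equilibrium no one contributes; group total payoff = 11 × 23 = 253.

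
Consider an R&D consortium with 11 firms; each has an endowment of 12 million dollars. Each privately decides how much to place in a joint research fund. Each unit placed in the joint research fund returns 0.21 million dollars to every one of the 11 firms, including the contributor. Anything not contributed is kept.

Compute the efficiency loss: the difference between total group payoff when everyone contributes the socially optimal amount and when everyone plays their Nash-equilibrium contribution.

The private return per contributed unit is 0.21 < 1, so contributing 0 is dominant for every player. At the Nash equilibrium everyone keeps their 12, and the group total is 11 × 12 = 132.
Each contributed unit returns 2.310 to the group as a whole (0.21 to each of 11 players), which exceeds 1, so the social optimum is full contribution: group total = 2.310 × 132 = 304.92.
Efficiency loss = 304.92 − 132 = 172.92.

172.92 million dollars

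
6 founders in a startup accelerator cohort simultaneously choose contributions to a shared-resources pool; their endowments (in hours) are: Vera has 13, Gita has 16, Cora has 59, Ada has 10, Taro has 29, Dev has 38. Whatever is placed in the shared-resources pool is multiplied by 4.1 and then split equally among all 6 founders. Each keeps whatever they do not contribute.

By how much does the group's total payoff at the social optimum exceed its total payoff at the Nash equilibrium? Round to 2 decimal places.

511.50 hours

The private return per contributed unit is 4.1/6 = 0.6833 < 1 for every player regardless of endowment, so the Nash equilibrium is zero contribution and the group total is Σ E_j = 13 + 16 + 59 + 10 + 29 + 38 = 165.
Each contributed unit returns 4.100 to the group, so the social optimum is full contribution by everyone: group total = 4.100 × 165 = 676.50.
Efficiency loss = (4.100 − 1) × 165 = 511.50.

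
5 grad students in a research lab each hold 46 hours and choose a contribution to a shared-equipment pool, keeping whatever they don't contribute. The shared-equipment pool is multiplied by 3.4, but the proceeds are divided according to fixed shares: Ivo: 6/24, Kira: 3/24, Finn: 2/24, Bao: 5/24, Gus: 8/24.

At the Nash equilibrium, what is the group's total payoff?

340.40 hours

A player with share s gets back 3.4·s per unit contributed, so full contribution is dominant for anyone with s > 1/3.4 = 0.2941 and zero contribution is dominant for anyone below.
Only Gus (8/24) clears that bar, contributing 46; the remaining 4 contribute 0. Total contributed: 46.
The shared-equipment pool pays out 3.4 × 46 = 156.40 in total (split across the unequal shares, but the aggregate is all that matters for the group sum).
The 4 free-riders keep 46 each, adding 184. Group total = 184 + 156.40 = 340.40.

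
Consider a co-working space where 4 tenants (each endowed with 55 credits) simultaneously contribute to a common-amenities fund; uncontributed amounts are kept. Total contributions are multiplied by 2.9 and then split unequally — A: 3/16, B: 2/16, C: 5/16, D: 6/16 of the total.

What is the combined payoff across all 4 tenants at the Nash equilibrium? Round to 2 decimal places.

For player j, contributing a unit is worthwhile iff 2.9 × (j's share) ≥ 1, i.e. iff j's share is at least 0.3448.
The only share above 0.3448 is D's 6/16, contributing 55; the remaining 3 contribute 0. Total contributed: 55.
The common-amenities fund pays out 2.9 × 55 = 159.50 in total (split across the unequal shares, but the aggregate is all that matters for the group sum).
The 3 free-riders keep 55 each, adding 165. Group total = 165 + 159.50 = 324.50.

324.50 credits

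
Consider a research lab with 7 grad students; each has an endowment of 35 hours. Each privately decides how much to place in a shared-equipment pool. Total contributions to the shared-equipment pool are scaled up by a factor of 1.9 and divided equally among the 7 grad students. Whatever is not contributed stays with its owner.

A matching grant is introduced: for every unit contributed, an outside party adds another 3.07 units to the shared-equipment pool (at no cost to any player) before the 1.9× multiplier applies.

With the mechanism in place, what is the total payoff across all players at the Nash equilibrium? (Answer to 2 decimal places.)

Under the mechanism each unit contributed yields 1.9 × 4.07 / 7 = 1.1047 back to its contributor per unit of net cost, which exceeds 1, making full contribution the dominant choice for everyone.
So the Nash equilibrium is full contribution by all 7; the group earns 1.9 × 4.07 × 245 = 1894.59.

1894.59 hours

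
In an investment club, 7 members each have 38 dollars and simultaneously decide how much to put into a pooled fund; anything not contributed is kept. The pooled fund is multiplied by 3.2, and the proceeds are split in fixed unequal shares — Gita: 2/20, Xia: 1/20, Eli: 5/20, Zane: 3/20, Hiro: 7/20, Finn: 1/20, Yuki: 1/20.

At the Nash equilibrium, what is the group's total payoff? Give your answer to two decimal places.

349.60 dollars

A player with share s gets back 3.2·s per unit contributed, so full contribution is dominant for anyone with s > 1/3.2 = 0.3125 and zero contribution is dominant for anyone below.
Hiro alone (share 7/20) is above the threshold, contributing 38; the remaining 6 contribute 0. Total contributed: 38.
The pooled fund pays out 3.2 × 38 = 121.60 in total (split across the unequal shares, but the aggregate is all that matters for the group sum).
The 6 free-riders keep 38 each, adding 228. Group total = 228 + 121.60 = 349.60.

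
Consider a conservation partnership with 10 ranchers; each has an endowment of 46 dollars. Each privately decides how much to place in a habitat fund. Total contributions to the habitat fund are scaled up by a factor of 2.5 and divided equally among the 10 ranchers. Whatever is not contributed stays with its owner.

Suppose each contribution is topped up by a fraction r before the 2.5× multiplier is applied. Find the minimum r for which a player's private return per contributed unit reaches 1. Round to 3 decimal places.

3.000

With matching at rate r, one contributed unit becomes (1 + r) in the habitat fund and returns 2.5 × (1 + r) / 10 to the contributor.
Setting this equal to 1: 1 + r = 10/2.5 = 4.0000.
So the minimum matching rate is r = 4.0000 − 1 = 3.000.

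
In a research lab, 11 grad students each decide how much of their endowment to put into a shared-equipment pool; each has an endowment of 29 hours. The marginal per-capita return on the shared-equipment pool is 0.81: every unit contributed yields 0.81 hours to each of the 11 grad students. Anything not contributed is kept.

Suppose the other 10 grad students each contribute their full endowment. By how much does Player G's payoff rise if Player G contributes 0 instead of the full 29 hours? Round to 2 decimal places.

5.51 hours

Switching from a contribution of 29 to 0 lets Player G keep an extra 29 hours, but lowers the shared-equipment pool by 29, which costs Player G their own share of that drop: 0.81 × 29 = 23.49.
Net gain = 29 − 23.49 = 5.51. The private return per contributed unit (0.81) is below 1, so free-riding is indeed the best response regardless of what the others do.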